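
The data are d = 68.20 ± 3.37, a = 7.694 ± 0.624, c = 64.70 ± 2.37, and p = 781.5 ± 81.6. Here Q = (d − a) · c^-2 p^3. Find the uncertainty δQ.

Let u = d − a = 60.51. δu = √(δd² + δa²) = √(11.4 + 0.389) = 3.43, so δu/u = 0.0566.
Q is then a monomial in u, c, p:
δQ/Q = √((δu/u)² + (-2·δc/c)² + (3·δp/p)²) = √(0.00321 + 0.00537 + 0.0981) = 0.327
Q = 6.899e+06, so δQ = 0.327 × 6.899e+06 = 2.25e+06.

2.25e+06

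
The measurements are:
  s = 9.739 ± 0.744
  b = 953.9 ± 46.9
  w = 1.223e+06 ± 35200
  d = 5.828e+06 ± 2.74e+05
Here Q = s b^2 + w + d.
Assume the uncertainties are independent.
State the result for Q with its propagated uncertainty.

(1.591 ± 0.114) × 10^7

Let p = s·b^2 = 8.862e+06. δp/p = √((1·δs/s)² + (2·δb/b)²) = √(0.00584 + 0.00967) = 0.125, so δp = 1.1e+06.
Q = p + w + d: δQ = √(δp² + δw² + δd²) = √(1.22e+12 + 1.24e+09 + 7.51e+10) = 1.14e+06
Q = 1.591e+07.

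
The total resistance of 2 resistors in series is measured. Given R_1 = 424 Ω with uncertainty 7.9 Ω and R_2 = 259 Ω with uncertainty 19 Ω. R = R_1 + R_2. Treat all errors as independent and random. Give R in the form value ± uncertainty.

683 ± 20.6 Ω

R is a linear combination, so absolute uncertainties add in quadrature:
  (δR_1)² = 62.4;  (δR_2)² = 361
δR = √(423) = 20.6 Ω
R = 683 Ω.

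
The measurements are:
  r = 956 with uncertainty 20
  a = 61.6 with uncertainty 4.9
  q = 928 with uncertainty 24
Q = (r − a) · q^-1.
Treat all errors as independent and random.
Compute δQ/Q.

Let u = r − a = 894. δu = √(δr² + δa²) = √(400 + 24.0) = 20.6, so δu/u = 0.0230.
Q is then a monomial in u, q:
δQ/Q = √((δu/u)² + (-1·δq/q)²) = √(0.000530 + 0.000669) = 0.0346

0.0346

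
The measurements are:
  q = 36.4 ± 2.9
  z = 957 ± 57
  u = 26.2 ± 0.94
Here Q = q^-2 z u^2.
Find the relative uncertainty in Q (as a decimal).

Since Q is a product/quotient, work with relative uncertainties:
  (-2·δq/q)² = (-2×0.0797)² = 0.0254;  (1·δz/z)² = (1×0.0596)² = 0.00355;  (2·δu/u)² = (2×0.0359)² = 0.00515
δQ/Q = √(0.0341) = 0.185

0.185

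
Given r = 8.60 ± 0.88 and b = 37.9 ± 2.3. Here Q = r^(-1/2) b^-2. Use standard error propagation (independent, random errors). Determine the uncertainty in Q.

3.13e-05

Products/powers → add relative errors in quadrature, weighted by exponent:
  (−½·δr/r)² = (-0.5×0.102)² = 0.00262;  (-2·δb/b)² = (-2×0.0607)² = 0.0147
δQ/Q = √(0.0173) = 0.132
Q = 0.000237, so δQ = 0.132 × 0.000237 = 3.13e-05.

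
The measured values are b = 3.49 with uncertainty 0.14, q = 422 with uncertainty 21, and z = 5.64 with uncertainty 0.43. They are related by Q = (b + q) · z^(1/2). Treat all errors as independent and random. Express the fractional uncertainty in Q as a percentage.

6.24%

Let u = b + q = 425. δu = √(δb² + δq²) = √(0.0196 + 441) = 21.0, so δu/u = 0.0494.
Q is then a monomial in u, z:
δQ/Q = √((δu/u)² + (½·δz/z)²) = √(0.00244 + 0.00145) = 0.0624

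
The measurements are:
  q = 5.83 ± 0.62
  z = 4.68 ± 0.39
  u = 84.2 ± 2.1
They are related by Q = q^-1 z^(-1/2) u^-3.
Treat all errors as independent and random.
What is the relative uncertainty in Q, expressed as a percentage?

Products/powers → add relative errors in quadrature, weighted by exponent:
  (-1·δq/q)² = (-1×0.106)² = 0.0113;  (−½·δz/z)² = (-0.5×0.0833)² = 0.00174;  (-3·δu/u)² = (-3×0.0249)² = 0.00560
δQ/Q = √(0.0186) = 0.137

13.7%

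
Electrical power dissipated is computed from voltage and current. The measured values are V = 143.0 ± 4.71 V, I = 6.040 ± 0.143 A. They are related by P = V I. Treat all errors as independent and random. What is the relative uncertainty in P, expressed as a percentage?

4.06%

For a monomial P ∝ V, I, fractional errors add in quadrature:
  (1·δV/V)² = (1×0.0329)² = 0.00108;  (1·δI/I)² = (1×0.0237)² = 0.000561
δP/P = √(0.00165) = 0.0406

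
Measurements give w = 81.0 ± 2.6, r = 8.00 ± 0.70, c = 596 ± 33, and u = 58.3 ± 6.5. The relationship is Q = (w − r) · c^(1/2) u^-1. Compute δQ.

3.69

Let h = w − r = 73.0. δh = √(δw² + δr²) = √(6.76 + 0.490) = 2.69, so δh/h = 0.0369.
Q is then a monomial in h, c, u:
δQ/Q = √((δh/h)² + (½·δc/c)² + (-1·δu/u)²) = √(0.00136 + 0.000766 + 0.0124) = 0.121
Q = 30.6, so δQ = 0.121 × 30.6 = 3.69.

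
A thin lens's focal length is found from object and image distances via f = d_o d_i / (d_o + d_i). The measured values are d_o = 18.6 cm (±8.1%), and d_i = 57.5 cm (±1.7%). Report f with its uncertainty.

14.1 ± 0.862 cm

∂f/∂d_o = (d_i/(d_o+d_i))² = 0.571;  ∂f/∂d_i = (d_o/(d_o+d_i))² = 0.0597
δf = √((∂f/∂d_o · δd_o)² + (∂f/∂d_i · δd_i)²) = √(0.740 + 0.00341) = 0.862 cm
f = 14.1 cm.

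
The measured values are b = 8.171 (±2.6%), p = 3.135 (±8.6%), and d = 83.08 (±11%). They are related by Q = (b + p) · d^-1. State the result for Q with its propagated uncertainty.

0.1361 ± 0.0155

Let u = b + p = 11.31. δu = √(δb² + δp²) = √(0.0451 + 0.0727) = 0.343, so δu/u = 0.0304.
Q is then a monomial in u, d:
δQ/Q = √((δu/u)² + (-1·δd/d)²) = √(0.000922 + 0.0121) = 0.114
Q = 0.1361, so δQ = 0.114 × 0.1361 = 0.0155.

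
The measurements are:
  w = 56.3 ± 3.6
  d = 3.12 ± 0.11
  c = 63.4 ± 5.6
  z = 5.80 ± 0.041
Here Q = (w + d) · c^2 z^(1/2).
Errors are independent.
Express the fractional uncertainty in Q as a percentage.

18.7%

Let u = w + d = 59.4. δu = √(δw² + δd²) = √(13.0 + 0.0121) = 3.60, so δu/u = 0.0606.
Q is then a monomial in u, c, z:
δQ/Q = √((δu/u)² + (2·δc/c)² + (½·δz/z)²) = √(0.00367 + 0.0312 + 1.25e-05) = 0.187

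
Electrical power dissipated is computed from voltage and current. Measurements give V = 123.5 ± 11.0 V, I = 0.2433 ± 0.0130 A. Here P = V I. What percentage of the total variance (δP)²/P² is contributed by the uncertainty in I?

26.5%

(δP/P)² = (1·δV/V)² + (1·δI/I)²
  V term: (1×0.0891)² = 0.00793
  I term: (1×0.0534)² = 0.00285
Total = 0.0108. Share from I = 0.00285/0.0108 = 0.265.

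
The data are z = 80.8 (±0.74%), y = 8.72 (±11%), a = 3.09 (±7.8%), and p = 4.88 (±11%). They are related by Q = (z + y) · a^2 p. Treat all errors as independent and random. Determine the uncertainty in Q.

798

Let u = z + y = 89.5. δu = √(δz² + δy²) = √(0.358 + 0.920) = 1.13, so δu/u = 0.0126.
Q is then a monomial in u, a, p:
δQ/Q = √((δu/u)² + (2·δa/a)² + (1·δp/p)²) = √(0.000159 + 0.0243 + 0.0121) = 0.191
Q = 4170, so δQ = 0.191 × 4170 = 798.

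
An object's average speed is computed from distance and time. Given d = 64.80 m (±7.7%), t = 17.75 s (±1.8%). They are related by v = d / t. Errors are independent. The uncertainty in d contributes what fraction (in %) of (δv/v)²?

94.8%

(δv/v)² = (1·δd/d)² + (-1·δt/t)²
  d term: (1×0.0770)² = 0.00593
  t term: (-1×0.0180)² = 0.000324
Total = 0.00625. Share from d = 0.00593/0.00625 = 0.948.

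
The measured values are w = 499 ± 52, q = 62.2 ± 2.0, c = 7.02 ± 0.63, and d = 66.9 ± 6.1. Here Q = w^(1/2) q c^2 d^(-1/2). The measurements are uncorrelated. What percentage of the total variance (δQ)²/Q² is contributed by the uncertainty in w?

(δQ/Q)² = (½·δw/w)² + (1·δq/q)² + (2·δc/c)² + (−½·δd/d)²
  w term: (0.5×0.104)² = 0.00271
  q term: (1×0.0322)² = 0.00103
  c term: (2×0.0897)² = 0.0322
  d term: (-0.5×0.0912)² = 0.00208
Total = 0.0380. Share from w = 0.00271/0.0380 = 0.0714.

7.14%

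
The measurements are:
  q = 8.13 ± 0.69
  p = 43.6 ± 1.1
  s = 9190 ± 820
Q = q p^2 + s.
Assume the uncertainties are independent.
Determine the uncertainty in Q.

1730

Let w = q·p^2 = 15500. δw/w = √((1·δq/q)² + (2·δp/p)²) = √(0.00720 + 0.00255) = 0.0987, so δw = 1530.
Q = w + s: δQ = √(δw² + δs²) = √(2.33e+06 + 6.72e+05) = 1730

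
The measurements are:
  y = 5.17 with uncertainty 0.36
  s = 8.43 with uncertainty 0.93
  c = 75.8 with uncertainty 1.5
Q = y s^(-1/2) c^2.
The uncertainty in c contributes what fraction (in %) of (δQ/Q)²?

16.6%

(δQ/Q)² = (1·δy/y)² + (−½·δs/s)² + (2·δc/c)²
  y term: (1×0.0696)² = 0.00485
  s term: (-0.5×0.110)² = 0.00304
  c term: (2×0.0198)² = 0.00157
Total = 0.00946. Share from c = 0.00157/0.00946 = 0.166.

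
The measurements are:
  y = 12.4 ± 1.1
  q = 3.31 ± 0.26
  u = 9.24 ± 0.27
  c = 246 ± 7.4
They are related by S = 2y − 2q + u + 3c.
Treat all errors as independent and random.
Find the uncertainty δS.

Absolute uncertainties add in quadrature for a linear combination:
  (2·δy)² = 4.84;  (2·δq)² = 0.270;  (δu)² = 0.0729;  (3·δc)² = 493
δS = √(498) = 22.3

22.3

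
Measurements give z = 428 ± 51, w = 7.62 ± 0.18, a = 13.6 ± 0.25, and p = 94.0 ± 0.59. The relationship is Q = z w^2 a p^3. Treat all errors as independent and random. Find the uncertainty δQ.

3.67e+10

Q is a product of powers, so relative uncertainties combine in quadrature:
  (1·δz/z)² = (1×0.119)² = 0.0142;  (2·δw/w)² = (2×0.0236)² = 0.00223;  (1·δa/a)² = (1×0.0184)² = 0.000338;  (3·δp/p)² = (3×0.00628)² = 0.000355
δQ/Q = √(0.0171) = 0.131
Q = 2.81e+11, so δQ = 0.131 × 2.81e+11 = 3.67e+10.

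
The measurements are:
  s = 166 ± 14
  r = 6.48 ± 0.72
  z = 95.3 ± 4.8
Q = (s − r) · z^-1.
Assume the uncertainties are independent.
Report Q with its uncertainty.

Let u = s − r = 160. δu = √(δs² + δr²) = √(196 + 0.518) = 14.0, so δu/u = 0.0879.
Q is then a monomial in u, z:
δQ/Q = √((δu/u)² + (-1·δz/z)²) = √(0.00772 + 0.00254) = 0.101
Q = 1.67, so δQ = 0.101 × 1.67 = 0.170.

1.67 ± 0.170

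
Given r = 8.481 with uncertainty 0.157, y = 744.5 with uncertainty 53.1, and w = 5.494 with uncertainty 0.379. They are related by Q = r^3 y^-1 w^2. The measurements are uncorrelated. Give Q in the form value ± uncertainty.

Relative error in a monomial: (δQ/Q)² = Σ (nᵢ · δxᵢ/xᵢ)².
  (3·δr/r)² = (3×0.0185)² = 0.00308;  (-1·δy/y)² = (-1×0.0713)² = 0.00509;  (2·δw/w)² = (2×0.0690)² = 0.0190
δQ/Q = √(0.0272) = 0.165
Q = 24.73, so δQ = 0.165 × 24.73 = 4.08.

24.73 ± 4.08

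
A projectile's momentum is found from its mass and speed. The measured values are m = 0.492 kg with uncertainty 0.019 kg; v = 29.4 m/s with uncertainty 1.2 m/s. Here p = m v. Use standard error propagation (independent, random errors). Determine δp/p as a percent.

5.62%

Relative error in a monomial: (δp/p)² = Σ (nᵢ · δxᵢ/xᵢ)².
  (1·δm/m)² = (1×0.0386)² = 0.00149;  (1·δv/v)² = (1×0.0408)² = 0.00167
δp/p = √(0.00316) = 0.0562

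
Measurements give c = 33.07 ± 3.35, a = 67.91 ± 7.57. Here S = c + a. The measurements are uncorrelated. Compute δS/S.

Sums and differences: (δS)² = Σ (cᵢ δxᵢ)².
  (δc)² = 11.2;  (δa)² = 57.3
δS = √(68.5) = 8.28
S = 101.0, so δS/S = 8.28/101.0 = 0.0820.

0.0820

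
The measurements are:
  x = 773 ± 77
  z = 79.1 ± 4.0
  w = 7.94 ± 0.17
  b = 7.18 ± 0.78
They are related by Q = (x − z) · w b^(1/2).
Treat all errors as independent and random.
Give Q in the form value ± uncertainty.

14800 ± 1850

Let u = x − z = 694. δu = √(δx² + δz²) = √(5930 + 16.0) = 77.1, so δu/u = 0.111.
Q is then a monomial in u, w, b:
δQ/Q = √((δu/u)² + (1·δw/w)² + (½·δb/b)²) = √(0.0123 + 0.000458 + 0.00295) = 0.126
Q = 14800, so δQ = 0.126 × 14800 = 1850.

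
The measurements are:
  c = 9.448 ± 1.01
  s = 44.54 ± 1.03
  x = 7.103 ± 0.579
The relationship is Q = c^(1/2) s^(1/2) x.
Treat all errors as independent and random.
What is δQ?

Since Q is a product/quotient, work with relative uncertainties:
  (½·δc/c)² = (0.5×0.107)² = 0.00286;  (½·δs/s)² = (0.5×0.0231)² = 0.000134;  (1·δx/x)² = (1×0.0815)² = 0.00664
δQ/Q = √(0.00964) = 0.0982
Q = 145.7, so δQ = 0.0982 × 145.7 = 14.3.

14.3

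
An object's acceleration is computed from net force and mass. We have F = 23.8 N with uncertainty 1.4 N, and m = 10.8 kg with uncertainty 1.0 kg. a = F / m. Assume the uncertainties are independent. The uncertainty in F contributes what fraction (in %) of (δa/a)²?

(δa/a)² = (1·δF/F)² + (-1·δm/m)²
  F term: (1×0.0588)² = 0.00346
  m term: (-1×0.0926)² = 0.00857
Total = 0.0120. Share from F = 0.00346/0.0120 = 0.288.

28.8%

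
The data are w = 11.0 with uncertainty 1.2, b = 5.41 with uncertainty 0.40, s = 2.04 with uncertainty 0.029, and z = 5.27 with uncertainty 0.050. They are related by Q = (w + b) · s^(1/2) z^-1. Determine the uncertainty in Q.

0.347

Let u = w + b = 16.4. δu = √(δw² + δb²) = √(1.44 + 0.160) = 1.26, so δu/u = 0.0771.
Q is then a monomial in u, s, z:
δQ/Q = √((δu/u)² + (½·δs/s)² + (-1·δz/z)²) = √(0.00594 + 5.05e-05 + 9e-05) = 0.0780
Q = 4.45, so δQ = 0.0780 × 4.45 = 0.347.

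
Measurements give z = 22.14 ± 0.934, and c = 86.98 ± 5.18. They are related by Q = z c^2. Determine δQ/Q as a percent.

12.6%

Relative error in a monomial: (δQ/Q)² = Σ (nᵢ · δxᵢ/xᵢ)².
  (1·δz/z)² = (1×0.0422)² = 0.00178;  (2·δc/c)² = (2×0.0596)² = 0.0142
δQ/Q = √(0.0160) = 0.126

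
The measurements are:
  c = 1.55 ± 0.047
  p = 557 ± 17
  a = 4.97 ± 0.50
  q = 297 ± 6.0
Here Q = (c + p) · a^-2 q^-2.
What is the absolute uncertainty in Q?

Let u = c + p = 559. δu = √(δc² + δp²) = √(0.00221 + 289) = 17.0, so δu/u = 0.0304.
Q is then a monomial in u, a, q:
δQ/Q = √((δu/u)² + (-2·δa/a)² + (-2·δq/q)²) = √(0.000926 + 0.0405 + 0.00163) = 0.207
Q = 0.000256, so δQ = 0.207 × 0.000256 = 5.32e-05.

5.32e-05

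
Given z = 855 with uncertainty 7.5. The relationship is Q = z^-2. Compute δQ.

2.4e-08

Q ∝ z^-2, so δQ/Q = |-2| · δz/z = 2 × 0.00877 = 0.0175.
Q = 1.37e-06, so δQ = 0.0175 × 1.37e-06 = 2.4e-08.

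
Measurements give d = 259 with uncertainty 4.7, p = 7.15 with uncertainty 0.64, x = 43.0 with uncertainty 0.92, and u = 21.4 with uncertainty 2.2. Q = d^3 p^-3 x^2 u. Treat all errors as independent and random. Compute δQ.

5.56e+08

Q is a product of powers, so relative uncertainties combine in quadrature:
  (3·δd/d)² = (3×0.0181)² = 0.00296;  (-3·δp/p)² = (-3×0.0895)² = 0.0721;  (2·δx/x)² = (2×0.0214)² = 0.00183;  (1·δu/u)² = (1×0.103)² = 0.0106
δQ/Q = √(0.0875) = 0.296
Q = 1.88e+09, so δQ = 0.296 × 1.88e+09 = 5.56e+08.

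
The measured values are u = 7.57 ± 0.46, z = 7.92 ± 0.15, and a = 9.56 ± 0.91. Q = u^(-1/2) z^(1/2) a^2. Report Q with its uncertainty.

Each factor contributes (exponent × relative error)² to (δQ/Q)²:
  (−½·δu/u)² = (-0.5×0.0608)² = 0.000923;  (½·δz/z)² = (0.5×0.0189)² = 8.97e-05;  (2·δa/a)² = (2×0.0952)² = 0.0362
δQ/Q = √(0.0373) = 0.193
Q = 93.5, so δQ = 0.193 × 93.5 = 18.0.

93.5 ± 18.0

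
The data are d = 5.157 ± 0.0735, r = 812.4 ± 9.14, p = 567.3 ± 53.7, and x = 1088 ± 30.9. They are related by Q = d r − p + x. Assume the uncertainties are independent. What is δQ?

98.1

Let w = d·r = 4190. δw/w = √((1·δd/d)² + (1·δr/r)²) = √(0.000203 + 0.000127) = 0.0182, so δw = 76.1.
Q = w − p + x: δQ = √(δw² + δp² + δx²) = √(5790 + 2880 + 955) = 98.1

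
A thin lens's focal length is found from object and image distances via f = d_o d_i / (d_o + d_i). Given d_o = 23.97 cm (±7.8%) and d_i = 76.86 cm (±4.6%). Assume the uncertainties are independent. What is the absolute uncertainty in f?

∂f/∂d_o = (d_i/(d_o+d_i))² = 0.581;  ∂f/∂d_i = (d_o/(d_o+d_i))² = 0.0565
δf = √((∂f/∂d_o · δd_o)² + (∂f/∂d_i · δd_i)²) = √(1.18 + 0.0399) = 1.10 cm

1.10 cm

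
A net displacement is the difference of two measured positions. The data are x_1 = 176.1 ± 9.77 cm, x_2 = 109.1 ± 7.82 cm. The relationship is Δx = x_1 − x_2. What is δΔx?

Δx is a linear combination, so absolute uncertainties add in quadrature:
  (δx_1)² = 95.5;  (δx_2)² = 61.2
δΔx = √(157) = 12.5 cm

12.5 cm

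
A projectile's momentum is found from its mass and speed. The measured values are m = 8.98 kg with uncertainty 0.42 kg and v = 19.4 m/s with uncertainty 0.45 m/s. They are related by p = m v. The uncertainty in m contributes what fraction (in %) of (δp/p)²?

(δp/p)² = (1·δm/m)² + (1·δv/v)²
  m term: (1×0.0468)² = 0.00219
  v term: (1×0.0232)² = 0.000538
Total = 0.00273. Share from m = 0.00219/0.00273 = 0.803.

80.3%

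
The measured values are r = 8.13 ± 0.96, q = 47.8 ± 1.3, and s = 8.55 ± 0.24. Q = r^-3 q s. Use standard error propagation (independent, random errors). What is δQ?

Each factor contributes (exponent × relative error)² to (δQ/Q)²:
  (-3·δr/r)² = (-3×0.118)² = 0.125;  (1·δq/q)² = (1×0.0272)² = 0.000740;  (1·δs/s)² = (1×0.0281)² = 0.000788
δQ/Q = √(0.127) = 0.356
Q = 0.761, so δQ = 0.356 × 0.761 = 0.271.

0.271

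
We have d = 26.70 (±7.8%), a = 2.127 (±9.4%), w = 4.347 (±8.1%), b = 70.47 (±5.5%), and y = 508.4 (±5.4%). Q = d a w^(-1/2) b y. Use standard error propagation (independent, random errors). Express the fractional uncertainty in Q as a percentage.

15.0%

Each factor contributes (exponent × relative error)² to (δQ/Q)²:
  (1·δd/d)² = (1×0.0780)² = 0.00608;  (1·δa/a)² = (1×0.0940)² = 0.00884;  (−½·δw/w)² = (-0.5×0.0810)² = 0.00164;  (1·δb/b)² = (1×0.0550)² = 0.00302;  (1·δy/y)² = (1×0.0540)² = 0.00292
δQ/Q = √(0.0225) = 0.150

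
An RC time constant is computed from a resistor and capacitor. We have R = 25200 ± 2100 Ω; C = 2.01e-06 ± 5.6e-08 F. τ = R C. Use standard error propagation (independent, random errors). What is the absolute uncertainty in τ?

0.00445 s

τ is a product of powers, so relative uncertainties combine in quadrature:
  (1·δR/R)² = (1×0.0833)² = 0.00694;  (1·δC/C)² = (1×0.0279)² = 0.000776
δτ/τ = √(0.00772) = 0.0879
τ = 0.0507 s, so δτ = 0.0879 × 0.0507 = 0.00445 s.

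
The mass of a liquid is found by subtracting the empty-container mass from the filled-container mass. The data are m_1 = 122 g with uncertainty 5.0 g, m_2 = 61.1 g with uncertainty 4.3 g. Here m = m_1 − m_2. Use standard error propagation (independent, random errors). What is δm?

For a sum/difference, combine absolute errors in quadrature:
  (δm_1)² = 25.0;  (δm_2)² = 18.5
δm = √(43.5) = 6.59 g

6.59 g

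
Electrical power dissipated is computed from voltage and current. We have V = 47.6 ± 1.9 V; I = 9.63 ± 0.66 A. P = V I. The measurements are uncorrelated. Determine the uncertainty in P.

36.4 W

Each factor contributes (exponent × relative error)² to (δP/P)²:
  (1·δV/V)² = (1×0.0399)² = 0.00159;  (1·δI/I)² = (1×0.0685)² = 0.00470
δP/P = √(0.00629) = 0.0793
P = 458 W, so δP = 0.0793 × 458 = 36.4 W.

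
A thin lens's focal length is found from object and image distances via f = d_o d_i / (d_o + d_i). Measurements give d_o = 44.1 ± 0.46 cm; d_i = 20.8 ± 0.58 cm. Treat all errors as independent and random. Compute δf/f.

∂f/∂d_o = (d_i/(d_o+d_i))² = 0.103;  ∂f/∂d_i = (d_o/(d_o+d_i))² = 0.462
δf = √((∂f/∂d_o · δd_o)² + (∂f/∂d_i · δd_i)²) = √(0.00223 + 0.0717) = 0.272 cm
f = 14.1 cm, so δf/f = 0.272/14.1 = 0.0192.

0.0192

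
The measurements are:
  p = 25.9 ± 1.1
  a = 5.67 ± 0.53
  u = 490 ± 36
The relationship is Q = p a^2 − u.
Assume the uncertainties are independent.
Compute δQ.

164

Let w = p·a^2 = 833. δw/w = √((1·δp/p)² + (2·δa/a)²) = √(0.00180 + 0.0349) = 0.192, so δw = 160.
Q = w − u: δQ = √(δw² + δu²) = √(25500 + 1300) = 164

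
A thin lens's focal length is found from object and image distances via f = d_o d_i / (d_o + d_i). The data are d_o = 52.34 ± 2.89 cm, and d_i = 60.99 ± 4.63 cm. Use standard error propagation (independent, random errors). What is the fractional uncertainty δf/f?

∂f/∂d_o = (d_i/(d_o+d_i))² = 0.290;  ∂f/∂d_i = (d_o/(d_o+d_i))² = 0.213
δf = √((∂f/∂d_o · δd_o)² + (∂f/∂d_i · δd_i)²) = √(0.701 + 0.975) = 1.29 cm
f = 28.17 cm, so δf/f = 1.29/28.17 = 0.0460.

0.0460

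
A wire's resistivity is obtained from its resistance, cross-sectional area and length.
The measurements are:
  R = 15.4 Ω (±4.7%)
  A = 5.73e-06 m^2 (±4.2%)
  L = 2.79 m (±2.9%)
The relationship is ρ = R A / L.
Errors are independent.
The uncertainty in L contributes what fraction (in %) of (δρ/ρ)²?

(δρ/ρ)² = (1·δR/R)² + (1·δA/A)² + (-1·δL/L)²
  R term: (1×0.0470)² = 0.00221
  A term: (1×0.0420)² = 0.00176
  L term: (-1×0.0290)² = 0.000841
Total = 0.00481. Share from L = 0.000841/0.00481 = 0.175.

17.5%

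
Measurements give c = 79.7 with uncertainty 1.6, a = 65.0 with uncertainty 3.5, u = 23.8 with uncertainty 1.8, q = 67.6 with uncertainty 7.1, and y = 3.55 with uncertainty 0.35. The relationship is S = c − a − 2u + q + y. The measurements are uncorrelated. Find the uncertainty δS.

Sums and differences: (δS)² = Σ (cᵢ δxᵢ)².
  (δc)² = 2.56;  (δa)² = 12.2;  (2·δu)² = 13.0;  (δq)² = 50.4;  (δy)² = 0.122
δS = √(78.3) = 8.85

8.85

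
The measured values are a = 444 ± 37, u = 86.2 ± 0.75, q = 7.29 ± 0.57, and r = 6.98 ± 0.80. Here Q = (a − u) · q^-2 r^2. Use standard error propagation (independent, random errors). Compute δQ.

97.1

Let w = a − u = 358. δw = √(δa² + δu²) = √(1370 + 0.562) = 37.0, so δw/w = 0.103.
Q is then a monomial in w, q, r:
δQ/Q = √((δw/w)² + (-2·δq/q)² + (2·δr/r)²) = √(0.0107 + 0.0245 + 0.0525) = 0.296
Q = 328, so δQ = 0.296 × 328 = 97.1.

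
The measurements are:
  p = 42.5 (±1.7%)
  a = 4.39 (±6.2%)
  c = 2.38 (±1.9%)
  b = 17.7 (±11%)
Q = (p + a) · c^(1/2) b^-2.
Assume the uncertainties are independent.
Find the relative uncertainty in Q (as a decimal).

Let u = p + a = 46.9. δu = √(δp² + δa²) = √(0.522 + 0.0741) = 0.772, so δu/u = 0.0165.
Q is then a monomial in u, c, b:
δQ/Q = √((δu/u)² + (½·δc/c)² + (-2·δb/b)²) = √(0.000271 + 9.02e-05 + 0.0484) = 0.221

0.221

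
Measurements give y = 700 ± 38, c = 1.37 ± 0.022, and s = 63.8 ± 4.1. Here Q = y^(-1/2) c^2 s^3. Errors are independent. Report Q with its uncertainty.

Products/powers → add relative errors in quadrature, weighted by exponent:
  (−½·δy/y)² = (-0.5×0.0543)² = 0.000737;  (2·δc/c)² = (2×0.0161)² = 0.00103;  (3·δs/s)² = (3×0.0643)² = 0.0372
δQ/Q = √(0.0389) = 0.197
Q = 18400, so δQ = 0.197 × 18400 = 3640.

18400 ± 3640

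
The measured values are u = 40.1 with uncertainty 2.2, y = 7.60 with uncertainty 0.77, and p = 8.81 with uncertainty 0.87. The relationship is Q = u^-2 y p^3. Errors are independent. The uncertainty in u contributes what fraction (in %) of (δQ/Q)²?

(δQ/Q)² = (-2·δu/u)² + (1·δy/y)² + (3·δp/p)²
  u term: (-2×0.0549)² = 0.0120
  y term: (1×0.101)² = 0.0103
  p term: (3×0.0988)² = 0.0878
Total = 0.110. Share from u = 0.0120/0.110 = 0.109.

10.9%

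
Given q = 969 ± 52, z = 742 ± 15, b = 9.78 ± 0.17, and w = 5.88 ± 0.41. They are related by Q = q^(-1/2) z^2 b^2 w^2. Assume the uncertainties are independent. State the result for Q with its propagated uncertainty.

Each factor contributes (exponent × relative error)² to (δQ/Q)²:
  (−½·δq/q)² = (-0.5×0.0537)² = 0.000720;  (2·δz/z)² = (2×0.0202)² = 0.00163;  (2·δb/b)² = (2×0.0174)² = 0.00121;  (2·δw/w)² = (2×0.0697)² = 0.0194
δQ/Q = √(0.0230) = 0.152
Q = 5.85e+07, so δQ = 0.152 × 5.85e+07 = 8.87e+06.

(5.85 ± 0.887) × 10^7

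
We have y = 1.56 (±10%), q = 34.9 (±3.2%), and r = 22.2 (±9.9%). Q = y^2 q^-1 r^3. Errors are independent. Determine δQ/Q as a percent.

Products/powers → add relative errors in quadrature, weighted by exponent:
  (2·δy/y)² = (2×0.100)² = 0.0400;  (-1·δq/q)² = (-1×0.0320)² = 0.00102;  (3·δr/r)² = (3×0.0990)² = 0.0882
δQ/Q = √(0.129) = 0.359

35.9%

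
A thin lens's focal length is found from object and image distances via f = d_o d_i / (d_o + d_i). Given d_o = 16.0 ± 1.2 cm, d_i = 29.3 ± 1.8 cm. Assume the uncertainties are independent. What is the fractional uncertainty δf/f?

∂f/∂d_o = (d_i/(d_o+d_i))² = 0.418;  ∂f/∂d_i = (d_o/(d_o+d_i))² = 0.125
δf = √((∂f/∂d_o · δd_o)² + (∂f/∂d_i · δd_i)²) = √(0.252 + 0.0504) = 0.550 cm
f = 10.3 cm, so δf/f = 0.550/10.3 = 0.0531.

0.0531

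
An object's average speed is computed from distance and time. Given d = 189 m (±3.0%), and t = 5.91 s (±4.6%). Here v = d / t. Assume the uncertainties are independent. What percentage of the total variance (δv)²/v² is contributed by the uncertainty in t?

70.2%

(δv/v)² = (1·δd/d)² + (-1·δt/t)²
  d term: (1×0.0300)² = 0.000900
  t term: (-1×0.0460)² = 0.00212
Total = 0.00302. Share from t = 0.00212/0.00302 = 0.702.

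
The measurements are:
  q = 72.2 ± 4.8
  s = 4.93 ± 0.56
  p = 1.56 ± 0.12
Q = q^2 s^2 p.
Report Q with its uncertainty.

(1.98 ± 0.542) × 10^5

Products/powers → add relative errors in quadrature, weighted by exponent:
  (2·δq/q)² = (2×0.0665)² = 0.0177;  (2·δs/s)² = (2×0.114)² = 0.0516;  (1·δp/p)² = (1×0.0769)² = 0.00592
δQ/Q = √(0.0752) = 0.274
Q = 1.98e+05, so δQ = 0.274 × 1.98e+05 = 54200.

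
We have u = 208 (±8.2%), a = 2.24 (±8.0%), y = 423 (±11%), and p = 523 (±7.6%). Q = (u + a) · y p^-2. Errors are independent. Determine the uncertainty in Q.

Let w = u + a = 210. δw = √(δu² + δa²) = √(291 + 0.0321) = 17.1, so δw/w = 0.0811.
Q is then a monomial in w, y, p:
δQ/Q = √((δw/w)² + (1·δy/y)² + (-2·δp/p)²) = √(0.00658 + 0.0121 + 0.0231) = 0.204
Q = 0.325, so δQ = 0.204 × 0.325 = 0.0665.

0.0665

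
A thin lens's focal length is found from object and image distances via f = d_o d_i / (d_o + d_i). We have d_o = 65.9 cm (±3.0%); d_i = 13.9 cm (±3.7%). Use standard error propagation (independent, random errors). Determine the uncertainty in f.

∂f/∂d_o = (d_i/(d_o+d_i))² = 0.0303;  ∂f/∂d_i = (d_o/(d_o+d_i))² = 0.682
δf = √((∂f/∂d_o · δd_o)² + (∂f/∂d_i · δd_i)²) = √(0.00360 + 0.123) = 0.356 cm

0.356 cm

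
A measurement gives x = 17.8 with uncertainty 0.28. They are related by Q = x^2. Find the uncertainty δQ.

Q ∝ x^2, so δQ/Q = |2| · δx/x = 2 × 0.0157 = 0.0315.
Q = 317, so δQ = 0.0315 × 317 = 9.97.

9.97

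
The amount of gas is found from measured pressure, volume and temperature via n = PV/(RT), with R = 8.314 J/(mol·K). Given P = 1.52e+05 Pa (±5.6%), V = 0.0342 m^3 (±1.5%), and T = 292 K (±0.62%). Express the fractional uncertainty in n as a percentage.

5.83%

Since n is a product/quotient, work with relative uncertainties:
  (1·δP/P)² = (1×0.0560)² = 0.00314;  (1·δV/V)² = (1×0.0150)² = 0.000225;  (-1·δT/T)² = (-1×0.00620)² = 3.84e-05
δn/n = √(0.00340) = 0.0583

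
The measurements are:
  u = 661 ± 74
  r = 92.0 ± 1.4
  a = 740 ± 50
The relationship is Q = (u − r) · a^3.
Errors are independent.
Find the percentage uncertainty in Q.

Let w = u − r = 569. δw = √(δu² + δr²) = √(5480 + 1.96) = 74.0, so δw/w = 0.130.
Q is then a monomial in w, a:
δQ/Q = √((δw/w)² + (3·δa/a)²) = √(0.0169 + 0.0411) = 0.241

24.1%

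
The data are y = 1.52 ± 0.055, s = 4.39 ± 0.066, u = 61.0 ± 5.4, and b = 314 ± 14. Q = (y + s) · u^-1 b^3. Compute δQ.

Let w = y + s = 5.91. δw = √(δy² + δs²) = √(0.00302 + 0.00436) = 0.0859, so δw/w = 0.0145.
Q is then a monomial in w, u, b:
δQ/Q = √((δw/w)² + (-1·δu/u)² + (3·δb/b)²) = √(0.000211 + 0.00784 + 0.0179) = 0.161
Q = 3e+06, so δQ = 0.161 × 3e+06 = 4.83e+05.

4.83e+05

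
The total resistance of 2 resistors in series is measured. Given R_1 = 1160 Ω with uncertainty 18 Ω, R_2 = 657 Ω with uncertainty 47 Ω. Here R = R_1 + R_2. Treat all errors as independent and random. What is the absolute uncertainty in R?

Absolute uncertainties add in quadrature for a linear combination:
  (δR_1)² = 324;  (δR_2)² = 2210
δR = √(2530) = 50.3 Ω

50.3 Ω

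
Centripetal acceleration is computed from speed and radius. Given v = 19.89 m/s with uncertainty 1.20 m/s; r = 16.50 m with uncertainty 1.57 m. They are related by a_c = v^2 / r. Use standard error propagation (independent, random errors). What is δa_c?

3.68 m/s^2

Relative error in a monomial: (δa_c/a_c)² = Σ (nᵢ · δxᵢ/xᵢ)².
  (2·δv/v)² = (2×0.0603)² = 0.0146;  (-1·δr/r)² = (-1×0.0952)² = 0.00905
δa_c/a_c = √(0.0236) = 0.154
a_c = 23.98 m/s^2, so δa_c = 0.154 × 23.98 = 3.68 m/s^2.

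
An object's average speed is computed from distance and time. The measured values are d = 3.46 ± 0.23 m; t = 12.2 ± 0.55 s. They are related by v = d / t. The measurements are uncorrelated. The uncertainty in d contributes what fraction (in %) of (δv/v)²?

68.5%

(δv/v)² = (1·δd/d)² + (-1·δt/t)²
  d term: (1×0.0665)² = 0.00442
  t term: (-1×0.0451)² = 0.00203
Total = 0.00645. Share from d = 0.00442/0.00645 = 0.685.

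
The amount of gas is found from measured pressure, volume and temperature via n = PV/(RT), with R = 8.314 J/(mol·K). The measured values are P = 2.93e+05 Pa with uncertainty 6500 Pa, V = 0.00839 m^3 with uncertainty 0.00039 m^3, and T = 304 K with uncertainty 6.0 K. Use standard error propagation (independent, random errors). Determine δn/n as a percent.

Since n is a product/quotient, work with relative uncertainties:
  (1·δP/P)² = (1×0.0222)² = 0.000492;  (1·δV/V)² = (1×0.0465)² = 0.00216;  (-1·δT/T)² = (-1×0.0197)² = 0.000390
δn/n = √(0.00304) = 0.0552

5.52%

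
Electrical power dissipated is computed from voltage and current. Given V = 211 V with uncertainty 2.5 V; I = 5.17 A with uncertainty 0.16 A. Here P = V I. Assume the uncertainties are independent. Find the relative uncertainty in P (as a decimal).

0.0331

Each factor contributes (exponent × relative error)² to (δP/P)²:
  (1·δV/V)² = (1×0.0118)² = 0.000140;  (1·δI/I)² = (1×0.0309)² = 0.000958
δP/P = √(0.00110) = 0.0331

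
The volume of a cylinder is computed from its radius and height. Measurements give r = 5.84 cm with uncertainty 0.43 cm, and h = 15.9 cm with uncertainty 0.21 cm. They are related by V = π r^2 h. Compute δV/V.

Products/powers → add relative errors in quadrature, weighted by exponent:
  (2·δr/r)² = (2×0.0736)² = 0.0217;  (1·δh/h)² = (1×0.0132)² = 0.000174
δV/V = √(0.0219) = 0.148

0.148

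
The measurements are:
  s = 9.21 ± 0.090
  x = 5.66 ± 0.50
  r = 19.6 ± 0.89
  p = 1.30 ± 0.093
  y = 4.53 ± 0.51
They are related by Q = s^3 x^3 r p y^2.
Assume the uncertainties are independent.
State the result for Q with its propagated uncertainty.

(7.41 ± 2.66) × 10^7

Products/powers → add relative errors in quadrature, weighted by exponent:
  (3·δs/s)² = (3×0.00977)² = 0.000859;  (3·δx/x)² = (3×0.0883)² = 0.0702;  (1·δr/r)² = (1×0.0454)² = 0.00206;  (1·δp/p)² = (1×0.0715)² = 0.00512;  (2·δy/y)² = (2×0.113)² = 0.0507
δQ/Q = √(0.129) = 0.359
Q = 7.41e+07, so δQ = 0.359 × 7.41e+07 = 2.66e+07.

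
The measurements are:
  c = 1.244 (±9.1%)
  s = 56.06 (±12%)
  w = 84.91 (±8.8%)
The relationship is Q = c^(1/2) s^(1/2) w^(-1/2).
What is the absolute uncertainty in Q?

0.0790

Relative error in a monomial: (δQ/Q)² = Σ (nᵢ · δxᵢ/xᵢ)².
  (½·δc/c)² = (0.5×0.0910)² = 0.00207;  (½·δs/s)² = (0.5×0.120)² = 0.00360;  (−½·δw/w)² = (-0.5×0.0880)² = 0.00194
δQ/Q = √(0.00761) = 0.0872
Q = 0.9063, so δQ = 0.0872 × 0.9063 = 0.0790.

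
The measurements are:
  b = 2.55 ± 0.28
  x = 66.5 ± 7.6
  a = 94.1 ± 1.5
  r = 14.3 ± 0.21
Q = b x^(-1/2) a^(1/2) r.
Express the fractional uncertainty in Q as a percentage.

12.5%

Products/powers → add relative errors in quadrature, weighted by exponent:
  (1·δb/b)² = (1×0.110)² = 0.0121;  (−½·δx/x)² = (-0.5×0.114)² = 0.00327;  (½·δa/a)² = (0.5×0.0159)² = 6.35e-05;  (1·δr/r)² = (1×0.0147)² = 0.000216
δQ/Q = √(0.0156) = 0.125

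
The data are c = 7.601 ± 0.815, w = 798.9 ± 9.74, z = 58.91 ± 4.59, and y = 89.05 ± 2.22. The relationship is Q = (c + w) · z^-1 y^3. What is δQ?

Let u = c + w = 806.5. δu = √(δc² + δw²) = √(0.664 + 94.9) = 9.77, so δu/u = 0.0121.
Q is then a monomial in u, z, y:
δQ/Q = √((δu/u)² + (-1·δz/z)² + (3·δy/y)²) = √(0.000147 + 0.00607 + 0.00559) = 0.109
Q = 9.668e+06, so δQ = 0.109 × 9.668e+06 = 1.05e+06.

1.05e+06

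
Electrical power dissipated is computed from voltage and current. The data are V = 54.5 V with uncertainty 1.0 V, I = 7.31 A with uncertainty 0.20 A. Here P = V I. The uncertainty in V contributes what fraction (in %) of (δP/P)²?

31.0%

(δP/P)² = (1·δV/V)² + (1·δI/I)²
  V term: (1×0.0183)² = 0.000337
  I term: (1×0.0274)² = 0.000749
Total = 0.00109. Share from V = 0.000337/0.00109 = 0.310.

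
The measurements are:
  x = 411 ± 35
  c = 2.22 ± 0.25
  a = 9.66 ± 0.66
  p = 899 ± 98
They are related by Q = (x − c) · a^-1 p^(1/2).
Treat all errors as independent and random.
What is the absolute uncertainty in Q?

Let u = x − c = 409. δu = √(δx² + δc²) = √(1220 + 0.0625) = 35.0, so δu/u = 0.0856.
Q is then a monomial in u, a, p:
δQ/Q = √((δu/u)² + (-1·δa/a)² + (½·δp/p)²) = √(0.00733 + 0.00467 + 0.00297) = 0.122
Q = 1270, so δQ = 0.122 × 1270 = 155.

155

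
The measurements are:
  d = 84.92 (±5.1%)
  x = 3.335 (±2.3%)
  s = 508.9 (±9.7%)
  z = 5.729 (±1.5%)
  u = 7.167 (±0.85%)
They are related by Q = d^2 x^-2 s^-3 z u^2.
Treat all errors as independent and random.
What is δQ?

Since Q is a product/quotient, work with relative uncertainties:
  (2·δd/d)² = (2×0.0510)² = 0.0104;  (-2·δx/x)² = (-2×0.0230)² = 0.00212;  (-3·δs/s)² = (-3×0.0970)² = 0.0847;  (1·δz/z)² = (1×0.0150)² = 0.000225;  (2·δu/u)² = (2×0.00850)² = 0.000289
δQ/Q = √(0.0977) = 0.313
Q = 0.001448, so δQ = 0.313 × 0.001448 = 0.000453.

0.000453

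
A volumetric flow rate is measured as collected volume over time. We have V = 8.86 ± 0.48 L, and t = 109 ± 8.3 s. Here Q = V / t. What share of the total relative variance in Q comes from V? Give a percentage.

(δQ/Q)² = (1·δV/V)² + (-1·δt/t)²
  V term: (1×0.0542)² = 0.00294
  t term: (-1×0.0761)² = 0.00580
Total = 0.00873. Share from V = 0.00294/0.00873 = 0.336.

33.6%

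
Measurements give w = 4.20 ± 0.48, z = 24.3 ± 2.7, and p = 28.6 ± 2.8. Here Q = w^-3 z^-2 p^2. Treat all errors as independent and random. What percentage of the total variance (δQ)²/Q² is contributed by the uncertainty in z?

(δQ/Q)² = (-3·δw/w)² + (-2·δz/z)² + (2·δp/p)²
  w term: (-3×0.114)² = 0.118
  z term: (-2×0.111)² = 0.0494
  p term: (2×0.0979)² = 0.0383
Total = 0.205. Share from z = 0.0494/0.205 = 0.241.

24.1%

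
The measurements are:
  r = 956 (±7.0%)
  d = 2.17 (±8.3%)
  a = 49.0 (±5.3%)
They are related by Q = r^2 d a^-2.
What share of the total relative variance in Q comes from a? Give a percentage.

(δQ/Q)² = (2·δr/r)² + (1·δd/d)² + (-2·δa/a)²
  r term: (2×0.0700)² = 0.0196
  d term: (1×0.0830)² = 0.00689
  a term: (-2×0.0530)² = 0.0112
Total = 0.0377. Share from a = 0.0112/0.0377 = 0.298.

29.8%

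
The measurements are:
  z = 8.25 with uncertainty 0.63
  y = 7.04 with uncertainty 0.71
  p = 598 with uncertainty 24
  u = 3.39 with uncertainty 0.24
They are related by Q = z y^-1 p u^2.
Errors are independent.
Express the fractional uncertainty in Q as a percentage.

19.4%

Q is a product of powers, so relative uncertainties combine in quadrature:
  (1·δz/z)² = (1×0.0764)² = 0.00583;  (-1·δy/y)² = (-1×0.101)² = 0.0102;  (1·δp/p)² = (1×0.0401)² = 0.00161;  (2·δu/u)² = (2×0.0708)² = 0.0200
δQ/Q = √(0.0377) = 0.194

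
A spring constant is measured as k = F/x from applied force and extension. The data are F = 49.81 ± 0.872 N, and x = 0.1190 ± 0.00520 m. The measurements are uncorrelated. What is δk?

19.7 N/m

k is a product of powers, so relative uncertainties combine in quadrature:
  (1·δF/F)² = (1×0.0175)² = 0.000306;  (-1·δx/x)² = (-1×0.0437)² = 0.00191
δk/k = √(0.00222) = 0.0471
k = 418.6 N/m, so δk = 0.0471 × 418.6 = 19.7 N/m.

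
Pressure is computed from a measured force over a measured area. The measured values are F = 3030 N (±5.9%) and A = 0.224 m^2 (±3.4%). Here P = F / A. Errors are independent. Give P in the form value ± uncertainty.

Products/powers → add relative errors in quadrature, weighted by exponent:
  (1·δF/F)² = (1×0.0590)² = 0.00348;  (-1·δA/A)² = (-1×0.0340)² = 0.00116
δP/P = √(0.00464) = 0.0681
P = 13500 Pa, so δP = 0.0681 × 13500 = 921 Pa.

13500 ± 921 Pa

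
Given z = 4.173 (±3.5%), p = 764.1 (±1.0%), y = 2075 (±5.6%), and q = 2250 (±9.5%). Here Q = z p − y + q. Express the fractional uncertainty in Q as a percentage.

8.01%

Let w = z·p = 3189. δw/w = √((1·δz/z)² + (1·δp/p)²) = √(0.00123 + 0.000100) = 0.0364, so δw = 116.
Q = w − y + q: δQ = √(δw² + δy² + δq²) = √(13500 + 13500 + 45700) = 270
Q = 3364, so δQ/Q = 270/3364 = 0.0801.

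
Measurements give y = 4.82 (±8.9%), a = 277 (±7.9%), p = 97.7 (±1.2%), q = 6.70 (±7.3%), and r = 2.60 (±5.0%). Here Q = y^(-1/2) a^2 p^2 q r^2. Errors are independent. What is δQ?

3.13e+09

Products/powers → add relative errors in quadrature, weighted by exponent:
  (−½·δy/y)² = (-0.5×0.0890)² = 0.00198;  (2·δa/a)² = (2×0.0790)² = 0.0250;  (2·δp/p)² = (2×0.0120)² = 0.000576;  (1·δq/q)² = (1×0.0730)² = 0.00533;  (2·δr/r)² = (2×0.0500)² = 0.0100
δQ/Q = √(0.0428) = 0.207
Q = 1.51e+10, so δQ = 0.207 × 1.51e+10 = 3.13e+09.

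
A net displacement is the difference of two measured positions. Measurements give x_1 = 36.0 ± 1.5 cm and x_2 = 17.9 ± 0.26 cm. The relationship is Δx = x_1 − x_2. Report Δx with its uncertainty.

18.1 ± 1.52 cm

Each term contributes (cᵢ δxᵢ)² to (δΔx)²:
  (δx_1)² = 2.25;  (δx_2)² = 0.0676
δΔx = √(2.32) = 1.52 cm
Δx = 18.1 cm.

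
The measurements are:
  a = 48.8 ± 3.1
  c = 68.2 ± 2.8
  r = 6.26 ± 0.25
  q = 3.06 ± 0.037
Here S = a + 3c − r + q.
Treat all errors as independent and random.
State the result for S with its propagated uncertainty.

250 ± 8.96

S is a linear combination, so absolute uncertainties add in quadrature:
  (δa)² = 9.61;  (3·δc)² = 70.6;  (δr)² = 0.0625;  (δq)² = 0.00137
δS = √(80.2) = 8.96
S = 250.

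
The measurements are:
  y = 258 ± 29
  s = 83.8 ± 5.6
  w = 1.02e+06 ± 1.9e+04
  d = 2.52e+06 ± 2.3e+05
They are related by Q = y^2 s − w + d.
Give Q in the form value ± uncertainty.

(7.08 ± 1.33) × 10^6

Let p = y^2·s = 5.58e+06. δp/p = √((2·δy/y)² + (1·δs/s)²) = √(0.0505 + 0.00447) = 0.235, so δp = 1.31e+06.
Q = p − w + d: δQ = √(δp² + δw² + δd²) = √(1.71e+12 + 3.61e+08 + 5.29e+10) = 1.33e+06
Q = 7.08e+06.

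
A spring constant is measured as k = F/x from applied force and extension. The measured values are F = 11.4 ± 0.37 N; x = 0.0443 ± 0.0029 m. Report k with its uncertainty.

Each factor contributes (exponent × relative error)² to (δk/k)²:
  (1·δF/F)² = (1×0.0325)² = 0.00105;  (-1·δx/x)² = (-1×0.0655)² = 0.00429
δk/k = √(0.00534) = 0.0731
k = 257 N/m, so δk = 0.0731 × 257 = 18.8 N/m.

257 ± 18.8 N/m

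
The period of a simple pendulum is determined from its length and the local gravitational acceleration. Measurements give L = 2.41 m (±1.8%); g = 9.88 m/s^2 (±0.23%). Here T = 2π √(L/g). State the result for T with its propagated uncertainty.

Products/powers → add relative errors in quadrature, weighted by exponent:
  (½·δL/L)² = (0.5×0.0180)² = 8.1e-05;  (−½·δg/g)² = (-0.5×0.00230)² = 1.32e-06
δT/T = √(8.23e-05) = 0.00907
T = 3.10 s, so δT = 0.00907 × 3.10 = 0.0282 s.

3.10 ± 0.0282 s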